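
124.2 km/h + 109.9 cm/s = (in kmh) 1 km/h = 0.27777778 m/s, so 124.2 km/h = 124.2 * 0.27777778 = 34.5 m/s. 1 cm/s = 0.01 m/s, so 109.9 cm/s = 109.9 * 0.01 = 1.099 m/s. Sum: 34.5 + 1.099 = 35.599 m/s. 1 kmh = 0.27777778 m/s, so 35.599 m/s = 35.599 / 0.27777778 = 128.1564 kmh ≈ 128.2 kmh (4 s.f.). Final answer: 128.2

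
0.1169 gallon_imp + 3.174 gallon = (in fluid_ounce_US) 1 gallon_imp = 0.00454609 m^3, so 0.1169 gallon_imp = 0.1169 * 0.00454609 = 0.00053143792 m^3. 1 gallon = 0.0037854118 m^3, so 3.174 gallon = 3.174 * 0.0037854118 = 0.012014897 m^3. Sum: 0.00053143792 + 0.012014897 = 0.012546335 m^3. 1 fluid_ounce_US = 2.957353e-05 m^3, so 0.012546335 m^3 = 0.012546335 / 2.957353e-05 = 424.24205 fluid_ounce_US ≈ 424.2 fluid_ounce_US (4 s.f.). Final answer: 424.2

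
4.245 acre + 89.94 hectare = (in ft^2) 1 acre = 4046.8564 m^2, so 4.245 acre = 4.245 * 4046.8564 = 17178.906 m^2. 1 hectare = 10000 m^2, so 89.94 hectare = 89.94 * 10000 = 899400 m^2. Sum: 17178.906 + 899400 = 916578.91 m^2. 1 ft^2 = 0.09290304 m^2, so 916578.91 m^2 = 916578.91 / 0.09290304 = 9865973.2 ft^2 ≈ 9.866e+06 ft^2 (4 s.f.). Final answer: 9.866e+06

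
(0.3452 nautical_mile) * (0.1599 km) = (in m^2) 1 nautical_mile = 1852 m, so 0.3452 nautical_mile = 0.3452 * 1852 = 639.3104 m. 1 km = 1000 m, so 0.1599 km = 0.1599 * 1000 = 159.9 m. Combine: 639.3104 m * 159.9 m = 102225.73 m^2. Result: 102225.73 m^2 ≈ 1.022e+05 m^2 (4 s.f.). Final answer: 1.022e+05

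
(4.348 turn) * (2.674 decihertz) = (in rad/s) 1 turn = 6.2831853 rad, so 4.348 turn = 4.348 * 6.2831853 = 27.31929 rad. 1 decihertz = 0.1 Hz, so 2.674 decihertz = 2.674 * 0.1 = 0.2674 Hz. Combine: 27.31929 rad * 0.2674 Hz = 7.3051781 rad/s. Result: 7.3051781 rad/s ≈ 7.305 rad/s (4 s.f.). Final answer: 7.305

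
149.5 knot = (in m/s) 76.91. Check: 1 knot = 0.51444444 m/s, so 149.5 knot = 149.5 * 0.51444444 = 76.909444 m/s. Result: 76.909444 m/s ≈ 76.91 m/s (4 s.f.).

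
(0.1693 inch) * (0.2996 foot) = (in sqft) 0.004227. Check: 1 inch = 0.0254 m, so 0.1693 inch = 0.1693 * 0.0254 = 0.00430022 m. 1 foot = 0.3048 m, so 0.2996 foot = 0.2996 * 0.3048 = 0.09131808 m. Combine: 0.00430022 m * 0.09131808 m = 0.00039268783 m^2. 1 sqft = 0.09290304 m^2, so 0.00039268783 m^2 = 0.00039268783 / 0.09290304 = 0.0042268567 sqft ≈ 0.004227 sqft (4 s.f.).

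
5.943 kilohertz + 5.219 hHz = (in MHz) 0.006465. Check: 1 kilohertz = 1000 Hz, so 5.943 kilohertz = 5.943 * 1000 = 5943 Hz. 1 hHz = 100 Hz, so 5.219 hHz = 5.219 * 100 = 521.9 Hz. Sum: 5943 + 521.9 = 6464.9 Hz. 1 MHz = 1000000 Hz, so 6464.9 Hz = 6464.9 / 1000000 = 0.0064649 MHz ≈ 0.006465 MHz (4 s.f.).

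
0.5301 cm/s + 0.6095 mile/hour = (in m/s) 0.2778. Check: 1 cm/s = 0.01 m/s, so 0.5301 cm/s = 0.5301 * 0.01 = 0.005301 m/s. 1 mile/hour = 0.44704 m/s, so 0.6095 mile/hour = 0.6095 * 0.44704 = 0.27247088 m/s. Sum: 0.005301 + 0.27247088 = 0.27777188 m/s. Result: 0.27777188 m/s ≈ 0.2778 m/s (4 s.f.).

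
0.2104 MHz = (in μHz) 1 MHz = 1000000 Hz, so 0.2104 MHz = 0.2104 * 1000000 = 210400 Hz. 1 μHz = 1e-06 Hz, so 210400 Hz = 210400 / 1e-06 = 2.104e+11 μHz. Final answer: 2.104e+11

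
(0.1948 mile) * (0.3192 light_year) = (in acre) 2.339e+14. Check: 1 mile = 1609.344 m, so 0.1948 mile = 0.1948 * 1609.344 = 313.50021 m. 1 light_year = 9.4607305e+15 m, so 0.3192 light_year = 0.3192 * 9.4607305e+15 = 3.0198652e+15 m. Combine: 313.50021 m * 3.0198652e+15 m = 9.4672837e+17 m^2. 1 acre = 4046.8564 m^2, so 9.4672837e+17 m^2 = 9.4672837e+17 / 4046.8564 = 2.3394167e+14 acre ≈ 2.339e+14 acre (4 s.f.).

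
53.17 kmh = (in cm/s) 1477. Check: 1 kmh = 0.27777778 m/s, so 53.17 kmh = 53.17 * 0.27777778 = 14.769444 m/s. 1 cm/s = 0.01 m/s, so 14.769444 m/s = 14.769444 / 0.01 = 1476.9444 cm/s ≈ 1477 cm/s (4 s.f.).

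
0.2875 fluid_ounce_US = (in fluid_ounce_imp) 1 fluid_ounce_US = 2.957353e-05 m^3, so 0.2875 fluid_ounce_US = 0.2875 * 2.957353e-05 = 8.5023897e-06 m^3. 1 fluid_ounce_imp = 2.8413063e-05 m^3, so 8.5023897e-06 m^3 = 8.5023897e-06 / 2.8413063e-05 = 0.29924229 fluid_ounce_imp ≈ 0.2992 fluid_ounce_imp (4 s.f.). Final answer: 0.2992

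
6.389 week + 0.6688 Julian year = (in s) 2.497e+07. Check: 1 week = 604800 s, so 6.389 week = 6.389 * 604800 = 3864067.2 s. 1 Julian year = 31557600 s, so 0.6688 Julian year = 0.6688 * 31557600 = 21105723 s. Sum: 3864067.2 + 21105723 = 24969790 s. Result: 24969790 s ≈ 2.497e+07 s (4 s.f.).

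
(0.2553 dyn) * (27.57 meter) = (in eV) 4.393e+14. Check: 1 dyn = 1e-05 N, so 0.2553 dyn = 0.2553 * 1e-05 = 2.553e-06 N. 27.57 meter = 27.57 m. Combine: 2.553e-06 N * 27.57 m = 7.038621e-05 J. 1 eV = 1.6021766e-19 J, so 7.038621e-05 J = 7.038621e-05 / 1.6021766e-19 = 4.3931617e+14 eV ≈ 4.393e+14 eV (4 s.f.).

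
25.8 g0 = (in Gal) 2.53e+04. Check: 1 g0 = 9.80665 m/s^2, so 25.8 g0 = 25.8 * 9.80665 = 253.01157 m/s^2. 1 Gal = 0.01 m/s^2, so 253.01157 m/s^2 = 253.01157 / 0.01 = 25301.157 Gal ≈ 2.53e+04 Gal (4 s.f.).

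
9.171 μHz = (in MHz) 1 μHz = 1e-06 Hz, so 9.171 μHz = 9.171 * 1e-06 = 9.171e-06 Hz. 1 MHz = 1000000 Hz, so 9.171e-06 Hz = 9.171e-06 / 1000000 = 9.171e-12 MHz. Final answer: 9.171e-12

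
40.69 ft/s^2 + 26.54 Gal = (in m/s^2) 12.67. Check: 1 ft/s^2 = 0.3048 m/s^2, so 40.69 ft/s^2 = 40.69 * 0.3048 = 12.402312 m/s^2. 1 Gal = 0.01 m/s^2, so 26.54 Gal = 26.54 * 0.01 = 0.2654 m/s^2. Sum: 12.402312 + 0.2654 = 12.667712 m/s^2. Result: 12.667712 m/s^2 ≈ 12.67 m/s^2 (4 s.f.).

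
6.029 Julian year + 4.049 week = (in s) 1.927e+08. Check: 1 Julian year = 31557600 s, so 6.029 Julian year = 6.029 * 31557600 = 1.9026077e+08 s. 1 week = 604800 s, so 4.049 week = 4.049 * 604800 = 2448835.2 s. Sum: 1.9026077e+08 + 2448835.2 = 1.9270961e+08 s. Result: 1.9270961e+08 s ≈ 1.927e+08 s (4 s.f.).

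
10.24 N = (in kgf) 1.044. Check: 1 kgf = 9.80665 N, so 10.24 N = 10.24 / 9.80665 = 1.0441894 kgf ≈ 1.044 kgf (4 s.f.).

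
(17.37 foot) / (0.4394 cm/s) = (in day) 0.01395. Check: 1 foot = 0.3048 m, so 17.37 foot = 17.37 * 0.3048 = 5.294376 m. 1 cm/s = 0.01 m/s, so 0.4394 cm/s = 0.4394 * 0.01 = 0.004394 m/s. Combine: 5.294376 m / 0.004394 m/s = 1204.9103 s. 1 day = 86400 s, so 1204.9103 s = 1204.9103 / 86400 = 0.013945721 day ≈ 0.01395 day (4 s.f.).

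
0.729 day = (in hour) 1 day = 86400 s, so 0.729 day = 0.729 * 86400 = 62985.6 s. 1 hour = 3600 s, so 62985.6 s = 62985.6 / 3600 = 17.496 hour ≈ 17.5 hour (4 s.f.). Final answer: 17.5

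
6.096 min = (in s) 1 min = 60 s, so 6.096 min = 6.096 * 60 = 365.76 s. Result: 365.76 s ≈ 365.8 s (4 s.f.). Final answer: 365.8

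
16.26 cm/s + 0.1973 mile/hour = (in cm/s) 1 cm/s = 0.01 m/s, so 16.26 cm/s = 16.26 * 0.01 = 0.1626 m/s. 1 mile/hour = 0.44704 m/s, so 0.1973 mile/hour = 0.1973 * 0.44704 = 0.088200992 m/s. Sum: 0.1626 + 0.088200992 = 0.25080099 m/s. 1 cm/s = 0.01 m/s, so 0.25080099 m/s = 0.25080099 / 0.01 = 25.080099 cm/s ≈ 25.08 cm/s (4 s.f.). Final answer: 25.08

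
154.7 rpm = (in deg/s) 928.2. Check: 1 rpm = 0.10471976 rad/s, so 154.7 rpm = 154.7 * 0.10471976 = 16.200146 rad/s. 1 deg/s = 0.017453293 rad/s, so 16.200146 rad/s = 16.200146 / 0.017453293 = 928.2 deg/s.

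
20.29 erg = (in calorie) 4.849e-07. Check: 1 erg = 1e-07 J, so 20.29 erg = 20.29 * 1e-07 = 2.029e-06 J. 1 calorie = 4.184 J, so 2.029e-06 J = 2.029e-06 / 4.184 = 4.8494264e-07 calorie ≈ 4.849e-07 calorie (4 s.f.).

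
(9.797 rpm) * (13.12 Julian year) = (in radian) 4.248e+08. Check: 1 rpm = 0.10471976 rad/s, so 9.797 rpm = 9.797 * 0.10471976 = 1.0259394 rad/s. 1 Julian year = 31557600 s, so 13.12 Julian year = 13.12 * 31557600 = 4.1403571e+08 s. Combine: 1.0259394 rad/s * 4.1403571e+08 s = 4.2477557e+08 rad. 4.2477557e+08 rad = 4.2477557e+08 radian ≈ 4.248e+08 radian (4 s.f.).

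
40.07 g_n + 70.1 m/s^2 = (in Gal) 1 g_n = 9.80665 m/s^2, so 40.07 g_n = 40.07 * 9.80665 = 392.95247 m/s^2. 70.1 m/s^2 is already in m/s^2. Sum: 392.95247 + 70.1 = 463.05247 m/s^2. 1 Gal = 0.01 m/s^2, so 463.05247 m/s^2 = 463.05247 / 0.01 = 46305.247 Gal ≈ 4.631e+04 Gal (4 s.f.). Final answer: 4.631e+04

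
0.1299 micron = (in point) 1 micron = 1e-06 m, so 0.1299 micron = 0.1299 * 1e-06 = 1.299e-07 m. 1 point = 0.00035277778 m, so 1.299e-07 m = 1.299e-07 / 0.00035277778 = 0.00036822047 point ≈ 0.0003682 point (4 s.f.). Final answer: 0.0003682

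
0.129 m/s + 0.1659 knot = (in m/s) 0.129 m/s is already in m/s. 1 knot = 0.51444444 m/s, so 0.1659 knot = 0.1659 * 0.51444444 = 0.085346333 m/s. Sum: 0.129 + 0.085346333 = 0.21434633 m/s. Result: 0.21434633 m/s ≈ 0.2143 m/s (4 s.f.). Final answer: 0.2143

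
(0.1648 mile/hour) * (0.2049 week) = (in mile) 1 mile/hour = 0.44704 m/s, so 0.1648 mile/hour = 0.1648 * 0.44704 = 0.073672192 m/s. 1 week = 604800 s, so 0.2049 week = 0.2049 * 604800 = 123923.52 s. Combine: 0.073672192 m/s * 123923.52 s = 9129.7174 m. 1 mile = 1609.344 m, so 9129.7174 m = 9129.7174 / 1609.344 = 5.6729434 mile ≈ 5.673 mile (4 s.f.). Final answer: 5.673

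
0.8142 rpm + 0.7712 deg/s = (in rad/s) 1 rpm = 0.10471976 rad/s, so 0.8142 rpm = 0.8142 * 0.10471976 = 0.085262825 rad/s. 1 deg/s = 0.017453293 rad/s, so 0.7712 deg/s = 0.7712 * 0.017453293 = 0.013459979 rad/s. Sum: 0.085262825 + 0.013459979 = 0.098722804 rad/s. Result: 0.098722804 rad/s ≈ 0.09872 rad/s (4 s.f.). Final answer: 0.09872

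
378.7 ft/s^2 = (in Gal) 1.154e+04. Check: 1 ft/s^2 = 0.3048 m/s^2, so 378.7 ft/s^2 = 378.7 * 0.3048 = 115.42776 m/s^2. 1 Gal = 0.01 m/s^2, so 115.42776 m/s^2 = 115.42776 / 0.01 = 11542.776 Gal ≈ 1.154e+04 Gal (4 s.f.).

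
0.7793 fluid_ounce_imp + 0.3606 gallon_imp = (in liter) 1 fluid_ounce_imp = 2.8413063e-05 m^3, so 0.7793 fluid_ounce_imp = 0.7793 * 2.8413063e-05 = 2.21423e-05 m^3. 1 gallon_imp = 0.00454609 m^3, so 0.3606 gallon_imp = 0.3606 * 0.00454609 = 0.0016393201 m^3. Sum: 2.21423e-05 + 0.0016393201 = 0.0016614624 m^3. 1 liter = 0.001 m^3, so 0.0016614624 m^3 = 0.0016614624 / 0.001 = 1.6614624 liter ≈ 1.661 liter (4 s.f.). Final answer: 1.661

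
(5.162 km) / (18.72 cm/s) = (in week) 0.04559. Check: 1 km = 1000 m, so 5.162 km = 5.162 * 1000 = 5162 m. 1 cm/s = 0.01 m/s, so 18.72 cm/s = 18.72 * 0.01 = 0.1872 m/s. Combine: 5162 m / 0.1872 m/s = 27574.786 s. 1 week = 604800 s, so 27574.786 s = 27574.786 / 604800 = 0.045593231 week ≈ 0.04559 week (4 s.f.).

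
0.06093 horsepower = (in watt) 45.44. Check: 1 horsepower = 745.69987 W, so 0.06093 horsepower = 0.06093 * 745.69987 = 45.435493 W. 45.435493 W = 45.435493 watt ≈ 45.44 watt (4 s.f.).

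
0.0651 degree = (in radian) 1 degree = 0.017453293 rad, so 0.0651 degree = 0.0651 * 0.017453293 = 0.0011362093 rad. 0.0011362093 rad = 0.0011362093 radian ≈ 0.001136 radian (4 s.f.). Final answer: 0.001136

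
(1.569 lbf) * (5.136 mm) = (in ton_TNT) 1 lbf = 4.4482216 N, so 1.569 lbf = 1.569 * 4.4482216 = 6.9792597 N. 1 mm = 0.001 m, so 5.136 mm = 5.136 * 0.001 = 0.005136 m. Combine: 6.9792597 N * 0.005136 m = 0.035845478 J. 1 ton_TNT = 4.184e+09 J, so 0.035845478 J = 0.035845478 / 4.184e+09 = 8.5672748e-12 ton_TNT ≈ 8.567e-12 ton_TNT (4 s.f.). Final answer: 8.567e-12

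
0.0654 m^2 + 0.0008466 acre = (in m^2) 0.0654 m^2 is already in m^2. 1 acre = 4046.8564 m^2, so 0.0008466 acre = 0.0008466 * 4046.8564 = 3.4260686 m^2. Sum: 0.0654 + 3.4260686 = 3.4914686 m^2. Result: 3.4914686 m^2 ≈ 3.491 m^2 (4 s.f.). Final answer: 3.491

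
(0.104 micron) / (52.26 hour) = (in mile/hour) 1 micron = 1e-06 m, so 0.104 micron = 0.104 * 1e-06 = 1.04e-07 m. 1 hour = 3600 s, so 52.26 hour = 52.26 * 3600 = 188136 s. Combine: 1.04e-07 m / 188136 s = 5.527916e-13 m/s. 1 mile/hour = 0.44704 m/s, so 5.527916e-13 m/s = 5.527916e-13 / 0.44704 = 1.2365596e-12 mile/hour ≈ 1.237e-12 mile/hour (4 s.f.). Final answer: 1.237e-12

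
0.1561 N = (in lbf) 1 lbf = 4.4482216 N, so 0.1561 N = 0.1561 / 4.4482216 = 0.035092676 lbf ≈ 0.03509 lbf (4 s.f.). Final answer: 0.03509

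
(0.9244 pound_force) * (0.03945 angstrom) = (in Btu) 1 pound_force = 4.4482216 N, so 0.9244 pound_force = 0.9244 * 4.4482216 = 4.1119361 N. 1 angstrom = 1e-10 m, so 0.03945 angstrom = 0.03945 * 1e-10 = 3.945e-12 m. Combine: 4.1119361 N * 3.945e-12 m = 1.6221588e-11 J. 1 Btu = 1055.0559 J, so 1.6221588e-11 J = 1.6221588e-11 / 1055.0559 = 1.5375099e-14 Btu ≈ 1.538e-14 Btu (4 s.f.). Final answer: 1.538e-14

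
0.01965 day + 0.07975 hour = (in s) 1985. Check: 1 day = 86400 s, so 0.01965 day = 0.01965 * 86400 = 1697.76 s. 1 hour = 3600 s, so 0.07975 hour = 0.07975 * 3600 = 287.1 s. Sum: 1697.76 + 287.1 = 1984.86 s. Result: 1984.86 s ≈ 1985 s (4 s.f.).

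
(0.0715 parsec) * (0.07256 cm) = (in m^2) 1.601e+12. Check: 1 parsec = 3.0856776e+16 m, so 0.0715 parsec = 0.0715 * 3.0856776e+16 = 2.2062595e+15 m. 1 cm = 0.01 m, so 0.07256 cm = 0.07256 * 0.01 = 0.0007256 m. Combine: 2.2062595e+15 m * 0.0007256 m = 1.6008619e+12 m^2. Result: 1.6008619e+12 m^2 ≈ 1.601e+12 m^2 (4 s.f.).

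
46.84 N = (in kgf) 4.776. Check: 1 kgf = 9.80665 N, so 46.84 N = 46.84 / 9.80665 = 4.7763507 kgf ≈ 4.776 kgf (4 s.f.).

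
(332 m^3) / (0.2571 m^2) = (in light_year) 332 m^3 is already in m^3. 0.2571 m^2 is already in m^2. Combine: 332 m^3 / 0.2571 m^2 = 1291.3263 m. 1 light_year = 9.4607305e+15 m, so 1291.3263 m = 1291.3263 / 9.4607305e+15 = 1.364933e-13 light_year ≈ 1.365e-13 light_year (4 s.f.). Final answer: 1.365e-13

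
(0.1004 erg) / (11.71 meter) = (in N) 8.574e-10. Check: 1 erg = 1e-07 J, so 0.1004 erg = 0.1004 * 1e-07 = 1.004e-08 J. 11.71 meter = 11.71 m. Combine: 1.004e-08 J / 11.71 m = 8.5738685e-10 N. Result: 8.5738685e-10 N ≈ 8.574e-10 N (4 s.f.).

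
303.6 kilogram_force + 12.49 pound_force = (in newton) 3033. Check: 1 kilogram_force = 9.80665 N, so 303.6 kilogram_force = 303.6 * 9.80665 = 2977.2989 N. 1 pound_force = 4.4482216 N, so 12.49 pound_force = 12.49 * 4.4482216 = 55.558288 N. Sum: 2977.2989 + 55.558288 = 3032.8572 N. 3032.8572 N = 3032.8572 newton ≈ 3033 newton (4 s.f.).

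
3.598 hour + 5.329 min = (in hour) 3.687. Check: 1 hour = 3600 s, so 3.598 hour = 3.598 * 3600 = 12952.8 s. 1 min = 60 s, so 5.329 min = 5.329 * 60 = 319.74 s. Sum: 12952.8 + 319.74 = 13272.54 s. 1 hour = 3600 s, so 13272.54 s = 13272.54 / 3600 = 3.6868167 hour ≈ 3.687 hour (4 s.f.).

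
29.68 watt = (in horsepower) 29.68 watt = 29.68 W. 1 horsepower = 745.69987 W, so 29.68 W = 29.68 / 745.69987 = 0.039801536 horsepower ≈ 0.0398 horsepower (4 s.f.). Final answer: 0.0398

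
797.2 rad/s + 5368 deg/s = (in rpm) 8507. Check: 797.2 rad/s is already in rad/s. 1 deg/s = 0.017453293 rad/s, so 5368 deg/s = 5368 * 0.017453293 = 93.689274 rad/s. Sum: 797.2 + 93.689274 = 890.88927 rad/s. 1 rpm = 0.10471976 rad/s, so 890.88927 rad/s = 890.88927 / 0.10471976 = 8507.3659 rpm ≈ 8507 rpm (4 s.f.).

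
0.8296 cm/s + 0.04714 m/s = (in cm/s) 5.544. Check: 1 cm/s = 0.01 m/s, so 0.8296 cm/s = 0.8296 * 0.01 = 0.008296 m/s. 0.04714 m/s is already in m/s. Sum: 0.008296 + 0.04714 = 0.055436 m/s. 1 cm/s = 0.01 m/s, so 0.055436 m/s = 0.055436 / 0.01 = 5.5436 cm/s ≈ 5.544 cm/s (4 s.f.).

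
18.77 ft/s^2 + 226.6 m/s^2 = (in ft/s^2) 1 ft/s^2 = 0.3048 m/s^2, so 18.77 ft/s^2 = 18.77 * 0.3048 = 5.721096 m/s^2. 226.6 m/s^2 is already in m/s^2. Sum: 5.721096 + 226.6 = 232.3211 m/s^2. 1 ft/s^2 = 0.3048 m/s^2, so 232.3211 m/s^2 = 232.3211 / 0.3048 = 762.20832 ft/s^2 ≈ 762.2 ft/s^2 (4 s.f.). Final answer: 762.2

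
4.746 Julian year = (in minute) 1 Julian year = 31557600 s, so 4.746 Julian year = 4.746 * 31557600 = 1.4977237e+08 s. 1 minute = 60 s, so 1.4977237e+08 s = 1.4977237e+08 / 60 = 2496206.2 minute ≈ 2.496e+06 minute (4 s.f.). Final answer: 2.496e+06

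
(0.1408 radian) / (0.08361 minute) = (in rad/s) 0.02807. Check: 0.1408 radian = 0.1408 rad. 1 minute = 60 s, so 0.08361 minute = 0.08361 * 60 = 5.0166 s. Combine: 0.1408 rad / 5.0166 s = 0.028066818 rad/s. Result: 0.028066818 rad/s ≈ 0.02807 rad/s (4 s.f.).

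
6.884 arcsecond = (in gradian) 0.002125. Check: 1 arcsecond = 4.8481368e-06 rad, so 6.884 arcsecond = 6.884 * 4.8481368e-06 = 3.3374574e-05 rad. 1 gradian = 0.015707963 rad, so 3.3374574e-05 rad = 3.3374574e-05 / 0.015707963 = 0.0021246914 gradian ≈ 0.002125 gradian (4 s.f.).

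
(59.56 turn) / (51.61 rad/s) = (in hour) 1 turn = 6.2831853 rad, so 59.56 turn = 59.56 * 6.2831853 = 374.22652 rad. 51.61 rad/s is already in rad/s. Combine: 374.22652 rad / 51.61 rad/s = 7.2510466 s. 1 hour = 3600 s, so 7.2510466 s = 7.2510466 / 3600 = 0.0020141796 hour ≈ 0.002014 hour (4 s.f.). Final answer: 0.002014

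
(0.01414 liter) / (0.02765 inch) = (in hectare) 1 liter = 0.001 m^3, so 0.01414 liter = 0.01414 * 0.001 = 1.414e-05 m^3. 1 inch = 0.0254 m, so 0.02765 inch = 0.02765 * 0.0254 = 0.00070231 m. Combine: 1.414e-05 m^3 / 0.00070231 m = 0.020133559 m^2. 1 hectare = 10000 m^2, so 0.020133559 m^2 = 0.020133559 / 10000 = 2.0133559e-06 hectare ≈ 2.013e-06 hectare (4 s.f.). Final answer: 2.013e-06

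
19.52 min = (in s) 1 min = 60 s, so 19.52 min = 19.52 * 60 = 1171.2 s. Result: 1171.2 s ≈ 1171 s (4 s.f.). Final answer: 1171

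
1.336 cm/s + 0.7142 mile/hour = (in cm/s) 33.26. Check: 1 cm/s = 0.01 m/s, so 1.336 cm/s = 1.336 * 0.01 = 0.01336 m/s. 1 mile/hour = 0.44704 m/s, so 0.7142 mile/hour = 0.7142 * 0.44704 = 0.31927597 m/s. Sum: 0.01336 + 0.31927597 = 0.33263597 m/s. 1 cm/s = 0.01 m/s, so 0.33263597 m/s = 0.33263597 / 0.01 = 33.263597 cm/s ≈ 33.26 cm/s (4 s.f.).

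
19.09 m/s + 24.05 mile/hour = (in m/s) 19.09 m/s is already in m/s. 1 mile/hour = 0.44704 m/s, so 24.05 mile/hour = 24.05 * 0.44704 = 10.751312 m/s. Sum: 19.09 + 10.751312 = 29.841312 m/s. Result: 29.841312 m/s ≈ 29.84 m/s (4 s.f.). Final answer: 29.84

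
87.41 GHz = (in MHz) 1 GHz = 1e+09 Hz, so 87.41 GHz = 87.41 * 1e+09 = 8.741e+10 Hz. 1 MHz = 1000000 Hz, so 8.741e+10 Hz = 8.741e+10 / 1000000 = 87410 MHz ≈ 8.741e+04 MHz (4 s.f.). Final answer: 8.741e+04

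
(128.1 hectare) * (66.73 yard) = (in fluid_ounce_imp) 1 hectare = 10000 m^2, so 128.1 hectare = 128.1 * 10000 = 1281000 m^2. 1 yard = 0.9144 m, so 66.73 yard = 66.73 * 0.9144 = 61.017912 m. Combine: 1281000 m^2 * 61.017912 m = 78163945 m^3. 1 fluid_ounce_imp = 2.8413063e-05 m^3, so 78163945 m^3 = 78163945 / 2.8413063e-05 = 2.7509863e+12 fluid_ounce_imp ≈ 2.751e+12 fluid_ounce_imp (4 s.f.). Final answer: 2.751e+12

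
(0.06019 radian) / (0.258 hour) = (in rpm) 0.06019 radian = 0.06019 rad. 1 hour = 3600 s, so 0.258 hour = 0.258 * 3600 = 928.8 s. Combine: 0.06019 rad / 928.8 s = 6.4804048e-05 rad/s. 1 rpm = 0.10471976 rad/s, so 6.4804048e-05 rad/s = 6.4804048e-05 / 0.10471976 = 0.00061883308 rpm ≈ 0.0006188 rpm (4 s.f.). Final answer: 0.0006188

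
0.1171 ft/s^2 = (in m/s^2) 0.03569. Check: 1 ft/s^2 = 0.3048 m/s^2, so 0.1171 ft/s^2 = 0.1171 * 0.3048 = 0.03569208 m/s^2. Result: 0.03569208 m/s^2 ≈ 0.03569 m/s^2 (4 s.f.).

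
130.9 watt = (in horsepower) 130.9 watt = 130.9 W. 1 horsepower = 745.69987 W, so 130.9 W = 130.9 / 745.69987 = 0.17553979 horsepower ≈ 0.1755 horsepower (4 s.f.). Final answer: 0.1755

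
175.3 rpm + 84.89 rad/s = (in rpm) 985.9. Check: 1 rpm = 0.10471976 rad/s, so 175.3 rpm = 175.3 * 0.10471976 = 18.357373 rad/s. 84.89 rad/s is already in rad/s. Sum: 18.357373 + 84.89 = 103.24737 rad/s. 1 rpm = 0.10471976 rad/s, so 103.24737 rad/s = 103.24737 / 0.10471976 = 985.93979 rpm ≈ 985.9 rpm (4 s.f.).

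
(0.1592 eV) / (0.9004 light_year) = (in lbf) 6.731e-37. Check: 1 eV = 1.6021766e-19 J, so 0.1592 eV = 0.1592 * 1.6021766e-19 = 2.5506652e-20 J. 1 light_year = 9.4607305e+15 m, so 0.9004 light_year = 0.9004 * 9.4607305e+15 = 8.5184417e+15 m. Combine: 2.5506652e-20 J / 8.5184417e+15 m = 2.9942861e-36 N. 1 lbf = 4.4482216 N, so 2.9942861e-36 N = 2.9942861e-36 / 4.4482216 = 6.731423e-37 lbf ≈ 6.731e-37 lbf (4 s.f.).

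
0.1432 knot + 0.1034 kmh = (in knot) 1 knot = 0.51444444 m/s, so 0.1432 knot = 0.1432 * 0.51444444 = 0.073668444 m/s. 1 kmh = 0.27777778 m/s, so 0.1034 kmh = 0.1034 * 0.27777778 = 0.028722222 m/s. Sum: 0.073668444 + 0.028722222 = 0.10239067 m/s. 1 knot = 0.51444444 m/s, so 0.10239067 m/s = 0.10239067 / 0.51444444 = 0.19903153 knot ≈ 0.199 knot (4 s.f.). Final answer: 0.199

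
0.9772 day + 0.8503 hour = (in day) 1.013. Check: 1 day = 86400 s, so 0.9772 day = 0.9772 * 86400 = 84430.08 s. 1 hour = 3600 s, so 0.8503 hour = 0.8503 * 3600 = 3061.08 s. Sum: 84430.08 + 3061.08 = 87491.16 s. 1 day = 86400 s, so 87491.16 s = 87491.16 / 86400 = 1.0126292 day ≈ 1.013 day (4 s.f.).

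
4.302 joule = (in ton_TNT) 1.028e-09. Check: 4.302 joule = 4.302 J. 1 ton_TNT = 4.184e+09 J, so 4.302 J = 4.302 / 4.184e+09 = 1.0282027e-09 ton_TNT ≈ 1.028e-09 ton_TNT (4 s.f.).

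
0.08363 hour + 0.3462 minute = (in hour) 0.0894. Check: 1 hour = 3600 s, so 0.08363 hour = 0.08363 * 3600 = 301.068 s. 1 minute = 60 s, so 0.3462 minute = 0.3462 * 60 = 20.772 s. Sum: 301.068 + 20.772 = 321.84 s. 1 hour = 3600 s, so 321.84 s = 321.84 / 3600 = 0.0894 hour.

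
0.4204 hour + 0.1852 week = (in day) 1 hour = 3600 s, so 0.4204 hour = 0.4204 * 3600 = 1513.44 s. 1 week = 604800 s, so 0.1852 week = 0.1852 * 604800 = 112008.96 s. Sum: 1513.44 + 112008.96 = 113522.4 s. 1 day = 86400 s, so 113522.4 s = 113522.4 / 86400 = 1.3139167 day ≈ 1.314 day (4 s.f.). Final answer: 1.314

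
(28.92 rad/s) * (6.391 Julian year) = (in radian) 28.92 rad/s is already in rad/s. 1 Julian year = 31557600 s, so 6.391 Julian year = 6.391 * 31557600 = 2.0168462e+08 s. Combine: 28.92 rad/s * 2.0168462e+08 s = 5.8327193e+09 rad. 5.8327193e+09 rad = 5.8327193e+09 radian ≈ 5.833e+09 radian (4 s.f.). Final answer: 5.833e+09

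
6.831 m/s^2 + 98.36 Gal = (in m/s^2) 7.815. Check: 6.831 m/s^2 is already in m/s^2. 1 Gal = 0.01 m/s^2, so 98.36 Gal = 98.36 * 0.01 = 0.9836 m/s^2. Sum: 6.831 + 0.9836 = 7.8146 m/s^2. Result: 7.8146 m/s^2 ≈ 7.815 m/s^2 (4 s.f.).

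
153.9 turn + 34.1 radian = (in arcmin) 1 turn = 6.2831853 rad, so 153.9 turn = 153.9 * 6.2831853 = 966.98222 rad. 34.1 radian = 34.1 rad. Sum: 966.98222 + 34.1 = 1001.0822 rad. 1 arcmin = 0.00029088821 rad, so 1001.0822 rad = 1001.0822 / 0.00029088821 = 3441467.2 arcmin ≈ 3.441e+06 arcmin (4 s.f.). Final answer: 3.441e+06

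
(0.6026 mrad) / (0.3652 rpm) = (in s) 1 mrad = 0.001 rad, so 0.6026 mrad = 0.6026 * 0.001 = 0.0006026 rad. 1 rpm = 0.10471976 rad/s, so 0.3652 rpm = 0.3652 * 0.10471976 = 0.038243655 rad/s. Combine: 0.0006026 rad / 0.038243655 rad/s = 0.015756862 s. Result: 0.015756862 s ≈ 0.01576 s (4 s.f.). Final answer: 0.01576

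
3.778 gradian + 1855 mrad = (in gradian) 121.9. Check: 1 gradian = 0.015707963 rad, so 3.778 gradian = 3.778 * 0.015707963 = 0.059344685 rad. 1 mrad = 0.001 rad, so 1855 mrad = 1855 * 0.001 = 1.855 rad. Sum: 0.059344685 + 1.855 = 1.9143447 rad. 1 gradian = 0.015707963 rad, so 1.9143447 rad = 1.9143447 / 0.015707963 = 121.87097 gradian ≈ 121.9 gradian (4 s.f.).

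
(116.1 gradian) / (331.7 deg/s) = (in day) 3.646e-06. Check: 1 gradian = 0.015707963 rad, so 116.1 gradian = 116.1 * 0.015707963 = 1.8236945 rad. 1 deg/s = 0.017453293 rad/s, so 331.7 deg/s = 331.7 * 0.017453293 = 5.7892571 rad/s. Combine: 1.8236945 rad / 5.7892571 rad/s = 0.31501357 s. 1 day = 86400 s, so 0.31501357 s = 0.31501357 / 86400 = 3.6459904e-06 day ≈ 3.646e-06 day (4 s.f.).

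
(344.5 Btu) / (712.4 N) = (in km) 0.5102. Check: 1 Btu = 1055.0559 J, so 344.5 Btu = 344.5 * 1055.0559 = 363466.74 J. 712.4 N is already in N. Combine: 363466.74 J / 712.4 N = 510.20037 m. 1 km = 1000 m, so 510.20037 m = 510.20037 / 1000 = 0.51020037 km ≈ 0.5102 km (4 s.f.).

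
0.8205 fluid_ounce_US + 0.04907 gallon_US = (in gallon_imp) 0.0462. Check: 1 fluid_ounce_US = 2.957353e-05 m^3, so 0.8205 fluid_ounce_US = 0.8205 * 2.957353e-05 = 2.4265081e-05 m^3. 1 gallon_US = 0.0037854118 m^3, so 0.04907 gallon_US = 0.04907 * 0.0037854118 = 0.00018575016 m^3. Sum: 2.4265081e-05 + 0.00018575016 = 0.00021001524 m^3. 1 gallon_imp = 0.00454609 m^3, so 0.00021001524 m^3 = 0.00021001524 / 0.00454609 = 0.046196894 gallon_imp ≈ 0.0462 gallon_imp (4 s.f.).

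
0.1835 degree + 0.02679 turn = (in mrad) 171.5. Check: 1 degree = 0.017453293 rad, so 0.1835 degree = 0.1835 * 0.017453293 = 0.0032026792 rad. 1 turn = 6.2831853 rad, so 0.02679 turn = 0.02679 * 6.2831853 = 0.16832653 rad. Sum: 0.0032026792 + 0.16832653 = 0.17152921 rad. 1 mrad = 0.001 rad, so 0.17152921 rad = 0.17152921 / 0.001 = 171.52921 mrad ≈ 171.5 mrad (4 s.f.).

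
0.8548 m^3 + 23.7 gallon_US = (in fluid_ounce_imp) 3.324e+04. Check: 0.8548 m^3 is already in m^3. 1 gallon_US = 0.0037854118 m^3, so 23.7 gallon_US = 23.7 * 0.0037854118 = 0.089714259 m^3. Sum: 0.8548 + 0.089714259 = 0.94451426 m^3. 1 fluid_ounce_imp = 2.8413063e-05 m^3, so 0.94451426 m^3 = 0.94451426 / 2.8413063e-05 = 33242.255 fluid_ounce_imp ≈ 3.324e+04 fluid_ounce_imp (4 s.f.).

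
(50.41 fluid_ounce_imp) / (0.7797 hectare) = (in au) 1.228e-18. Check: 1 fluid_ounce_imp = 2.8413063e-05 m^3, so 50.41 fluid_ounce_imp = 50.41 * 2.8413063e-05 = 0.0014323025 m^3. 1 hectare = 10000 m^2, so 0.7797 hectare = 0.7797 * 10000 = 7797 m^2. Combine: 0.0014323025 m^3 / 7797 m^2 = 1.8369918e-07 m. 1 au = 1.4959787e+11 m, so 1.8369918e-07 m = 1.8369918e-07 / 1.4959787e+11 = 1.2279532e-18 au ≈ 1.228e-18 au (4 s.f.).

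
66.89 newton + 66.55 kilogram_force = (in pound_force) 161.8. Check: 66.89 newton = 66.89 N. 1 kilogram_force = 9.80665 N, so 66.55 kilogram_force = 66.55 * 9.80665 = 652.63256 N. Sum: 66.89 + 652.63256 = 719.52256 N. 1 pound_force = 4.4482216 N, so 719.52256 N = 719.52256 / 4.4482216 = 161.75511 pound_force ≈ 161.8 pound_force (4 s.f.).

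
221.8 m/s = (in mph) 1 mph = 0.44704 m/s, so 221.8 m/s = 221.8 / 0.44704 = 496.15247 mph ≈ 496.2 mph (4 s.f.). Final answer: 496.2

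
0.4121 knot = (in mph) 1 knot = 0.51444444 m/s, so 0.4121 knot = 0.4121 * 0.51444444 = 0.21200256 m/s. 1 mph = 0.44704 m/s, so 0.21200256 m/s = 0.21200256 / 0.44704 = 0.47423621 mph ≈ 0.4742 mph (4 s.f.). Final answer: 0.4742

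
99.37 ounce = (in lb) 6.211. Check: 1 ounce = 0.028349523 kg, so 99.37 ounce = 99.37 * 0.028349523 = 2.8170921 kg. 1 lb = 0.45359237 kg, so 2.8170921 kg = 2.8170921 / 0.45359237 = 6.210625 lb ≈ 6.211 lb (4 s.f.).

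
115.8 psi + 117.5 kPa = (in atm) 1 psi = 6894.7573 Pa, so 115.8 psi = 115.8 * 6894.7573 = 798412.89 Pa. 1 kPa = 1000 Pa, so 117.5 kPa = 117.5 * 1000 = 117500 Pa. Sum: 798412.89 + 117500 = 915912.89 Pa. 1 atm = 101325 Pa, so 915912.89 Pa = 915912.89 / 101325 = 9.0393575 atm ≈ 9.039 atm (4 s.f.). Final answer: 9.039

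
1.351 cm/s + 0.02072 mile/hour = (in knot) 1 cm/s = 0.01 m/s, so 1.351 cm/s = 1.351 * 0.01 = 0.01351 m/s. 1 mile/hour = 0.44704 m/s, so 0.02072 mile/hour = 0.02072 * 0.44704 = 0.0092626688 m/s. Sum: 0.01351 + 0.0092626688 = 0.022772669 m/s. 1 knot = 0.51444444 m/s, so 0.022772669 m/s = 0.022772669 / 0.51444444 = 0.044266527 knot ≈ 0.04427 knot (4 s.f.). Final answer: 0.04427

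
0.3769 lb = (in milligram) 1 lb = 0.45359237 kg, so 0.3769 lb = 0.3769 * 0.45359237 = 0.17095896 kg. 1 milligram = 1e-06 kg, so 0.17095896 kg = 0.17095896 / 1e-06 = 170958.96 milligram ≈ 1.71e+05 milligram (4 s.f.). Final answer: 1.71e+05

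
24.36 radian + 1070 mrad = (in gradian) 1619. Check: 24.36 radian = 24.36 rad. 1 mrad = 0.001 rad, so 1070 mrad = 1070 * 0.001 = 1.07 rad. Sum: 24.36 + 1.07 = 25.43 rad. 1 gradian = 0.015707963 rad, so 25.43 rad = 25.43 / 0.015707963 = 1618.9241 gradian ≈ 1619 gradian (4 s.f.).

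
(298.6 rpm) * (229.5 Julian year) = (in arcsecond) 1 rpm = 0.10471976 rad/s, so 298.6 rpm = 298.6 * 0.10471976 = 31.269319 rad/s. 1 Julian year = 31557600 s, so 229.5 Julian year = 229.5 * 31557600 = 7.2424692e+09 s. Combine: 31.269319 rad/s * 7.2424692e+09 s = 2.2646708e+11 rad. 1 arcsecond = 4.8481368e-06 rad, so 2.2646708e+11 rad = 2.2646708e+11 / 4.8481368e-06 = 4.6712188e+16 arcsecond ≈ 4.671e+16 arcsecond (4 s.f.). Final answer: 4.671e+16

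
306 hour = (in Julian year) 0.03491. Check: 1 hour = 3600 s, so 306 hour = 306 * 3600 = 1101600 s. 1 Julian year = 31557600 s, so 1101600 s = 1101600 / 31557600 = 0.034907598 Julian year ≈ 0.03491 Julian year (4 s.f.).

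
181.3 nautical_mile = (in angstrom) 3.358e+15. Check: 1 nautical_mile = 1852 m, so 181.3 nautical_mile = 181.3 * 1852 = 335767.6 m. 1 angstrom = 1e-10 m, so 335767.6 m = 335767.6 / 1e-10 = 3.357676e+15 angstrom ≈ 3.358e+15 angstrom (4 s.f.).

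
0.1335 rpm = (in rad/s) 1 rpm = 0.10471976 rad/s, so 0.1335 rpm = 0.1335 * 0.10471976 = 0.013980087 rad/s. Result: 0.013980087 rad/s ≈ 0.01398 rad/s (4 s.f.). Final answer: 0.01398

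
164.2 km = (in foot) 5.387e+05. Check: 1 km = 1000 m, so 164.2 km = 164.2 * 1000 = 164200 m. 1 foot = 0.3048 m, so 164200 m = 164200 / 0.3048 = 538713.91 foot ≈ 5.387e+05 foot (4 s.f.).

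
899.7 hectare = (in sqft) 9.684e+07. Check: 1 hectare = 10000 m^2, so 899.7 hectare = 899.7 * 10000 = 8997000 m^2. 1 sqft = 0.09290304 m^2, so 8997000 m^2 = 8997000 / 0.09290304 = 96842902 sqft ≈ 9.684e+07 sqft (4 s.f.).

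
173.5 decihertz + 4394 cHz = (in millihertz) 1 decihertz = 0.1 Hz, so 173.5 decihertz = 173.5 * 0.1 = 17.35 Hz. 1 cHz = 0.01 Hz, so 4394 cHz = 4394 * 0.01 = 43.94 Hz. Sum: 17.35 + 43.94 = 61.29 Hz. 1 millihertz = 0.001 Hz, so 61.29 Hz = 61.29 / 0.001 = 61290 millihertz ≈ 6.129e+04 millihertz (4 s.f.). Final answer: 6.129e+04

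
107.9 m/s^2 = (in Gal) 1 Gal = 0.01 m/s^2, so 107.9 m/s^2 = 107.9 / 0.01 = 10790 Gal ≈ 1.079e+04 Gal (4 s.f.). Final answer: 1.079e+04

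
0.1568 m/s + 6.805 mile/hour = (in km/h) 0.1568 m/s is already in m/s. 1 mile/hour = 0.44704 m/s, so 6.805 mile/hour = 6.805 * 0.44704 = 3.0421072 m/s. Sum: 0.1568 + 3.0421072 = 3.1989072 m/s. 1 km/h = 0.27777778 m/s, so 3.1989072 m/s = 3.1989072 / 0.27777778 = 11.516066 km/h ≈ 11.52 km/h (4 s.f.). Final answer: 11.52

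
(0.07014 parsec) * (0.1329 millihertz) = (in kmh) 1.035e+12. Check: 1 parsec = 3.0856776e+16 m, so 0.07014 parsec = 0.07014 * 3.0856776e+16 = 2.1642943e+15 m. 1 millihertz = 0.001 Hz, so 0.1329 millihertz = 0.1329 * 0.001 = 0.0001329 Hz. Combine: 2.1642943e+15 m * 0.0001329 Hz = 2.8763471e+11 m/s. 1 kmh = 0.27777778 m/s, so 2.8763471e+11 m/s = 2.8763471e+11 / 0.27777778 = 1.0354849e+12 kmh ≈ 1.035e+12 kmh (4 s.f.).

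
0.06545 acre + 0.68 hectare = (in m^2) 1 acre = 4046.8564 m^2, so 0.06545 acre = 0.06545 * 4046.8564 = 264.86675 m^2. 1 hectare = 10000 m^2, so 0.68 hectare = 0.68 * 10000 = 6800 m^2. Sum: 264.86675 + 6800 = 7064.8668 m^2. Result: 7064.8668 m^2 ≈ 7065 m^2 (4 s.f.). Final answer: 7065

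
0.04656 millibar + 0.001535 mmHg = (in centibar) 0.004861. Check: 1 millibar = 100 Pa, so 0.04656 millibar = 0.04656 * 100 = 4.656 Pa. 1 mmHg = 133.32237 Pa, so 0.001535 mmHg = 0.001535 * 133.32237 = 0.20464984 Pa. Sum: 4.656 + 0.20464984 = 4.8606498 Pa. 1 centibar = 1000 Pa, so 4.8606498 Pa = 4.8606498 / 1000 = 0.0048606498 centibar ≈ 0.004861 centibar (4 s.f.).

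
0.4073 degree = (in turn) 1 degree = 0.017453293 rad, so 0.4073 degree = 0.4073 * 0.017453293 = 0.007108726 rad. 1 turn = 6.2831853 rad, so 0.007108726 rad = 0.007108726 / 6.2831853 = 0.0011313889 turn ≈ 0.001131 turn (4 s.f.). Final answer: 0.001131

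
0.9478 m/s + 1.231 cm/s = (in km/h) 3.456. Check: 0.9478 m/s is already in m/s. 1 cm/s = 0.01 m/s, so 1.231 cm/s = 1.231 * 0.01 = 0.01231 m/s. Sum: 0.9478 + 0.01231 = 0.96011 m/s. 1 km/h = 0.27777778 m/s, so 0.96011 m/s = 0.96011 / 0.27777778 = 3.456396 km/h ≈ 3.456 km/h (4 s.f.).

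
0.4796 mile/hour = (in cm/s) 1 mile/hour = 0.44704 m/s, so 0.4796 mile/hour = 0.4796 * 0.44704 = 0.21440038 m/s. 1 cm/s = 0.01 m/s, so 0.21440038 m/s = 0.21440038 / 0.01 = 21.440038 cm/s ≈ 21.44 cm/s (4 s.f.). Final answer: 21.44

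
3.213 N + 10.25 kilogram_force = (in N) 3.213 N is already in N. 1 kilogram_force = 9.80665 N, so 10.25 kilogram_force = 10.25 * 9.80665 = 100.51816 N. Sum: 3.213 + 100.51816 = 103.73116 N. Result: 103.73116 N ≈ 103.7 N (4 s.f.). Final answer: 103.7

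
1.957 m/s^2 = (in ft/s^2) 1 ft/s^2 = 0.3048 m/s^2, so 1.957 m/s^2 = 1.957 / 0.3048 = 6.4206037 ft/s^2 ≈ 6.421 ft/s^2 (4 s.f.). Final answer: 6.421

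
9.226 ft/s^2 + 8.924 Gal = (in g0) 0.2959. Check: 1 ft/s^2 = 0.3048 m/s^2, so 9.226 ft/s^2 = 9.226 * 0.3048 = 2.8120848 m/s^2. 1 Gal = 0.01 m/s^2, so 8.924 Gal = 8.924 * 0.01 = 0.08924 m/s^2. Sum: 2.8120848 + 0.08924 = 2.9013248 m/s^2. 1 g0 = 9.80665 m/s^2, so 2.9013248 m/s^2 = 2.9013248 / 9.80665 = 0.29585279 g0 ≈ 0.2959 g0 (4 s.f.).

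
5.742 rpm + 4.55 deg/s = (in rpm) 6.5. Check: 1 rpm = 0.10471976 rad/s, so 5.742 rpm = 5.742 * 0.10471976 = 0.60130083 rad/s. 1 deg/s = 0.017453293 rad/s, so 4.55 deg/s = 4.55 * 0.017453293 = 0.079412481 rad/s. Sum: 0.60130083 + 0.079412481 = 0.68071331 rad/s. 1 rpm = 0.10471976 rad/s, so 0.68071331 rad/s = 0.68071331 / 0.10471976 = 6.5003333 rpm ≈ 6.5 rpm (4 s.f.).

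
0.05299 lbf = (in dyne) 1 lbf = 4.4482216 N, so 0.05299 lbf = 0.05299 * 4.4482216 = 0.23571126 N. 1 dyne = 1e-05 N, so 0.23571126 N = 0.23571126 / 1e-05 = 23571.126 dyne ≈ 2.357e+04 dyne (4 s.f.). Final answer: 2.357e+04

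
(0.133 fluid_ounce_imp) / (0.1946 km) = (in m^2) 1 fluid_ounce_imp = 2.8413063e-05 m^3, so 0.133 fluid_ounce_imp = 0.133 * 2.8413063e-05 = 3.7789373e-06 m^3. 1 km = 1000 m, so 0.1946 km = 0.1946 * 1000 = 194.6 m. Combine: 3.7789373e-06 m^3 / 194.6 m = 1.9419e-08 m^2. Result: 1.9419e-08 m^2 ≈ 1.942e-08 m^2 (4 s.f.). Final answer: 1.942e-08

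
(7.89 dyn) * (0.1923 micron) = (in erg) 0.0001517. Check: 1 dyn = 1e-05 N, so 7.89 dyn = 7.89 * 1e-05 = 7.89e-05 N. 1 micron = 1e-06 m, so 0.1923 micron = 0.1923 * 1e-06 = 1.923e-07 m. Combine: 7.89e-05 N * 1.923e-07 m = 1.517247e-11 J. 1 erg = 1e-07 J, so 1.517247e-11 J = 1.517247e-11 / 1e-07 = 0.0001517247 erg ≈ 0.0001517 erg (4 s.f.).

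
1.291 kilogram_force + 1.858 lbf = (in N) 1 kilogram_force = 9.80665 N, so 1.291 kilogram_force = 1.291 * 9.80665 = 12.660385 N. 1 lbf = 4.4482216 N, so 1.858 lbf = 1.858 * 4.4482216 = 8.2647958 N. Sum: 12.660385 + 8.2647958 = 20.925181 N. Result: 20.925181 N ≈ 20.93 N (4 s.f.). Final answer: 20.93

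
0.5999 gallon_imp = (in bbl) 1 gallon_imp = 0.00454609 m^3, so 0.5999 gallon_imp = 0.5999 * 0.00454609 = 0.0027271994 m^3. 1 bbl = 0.15898729 m^3, so 0.0027271994 m^3 = 0.0027271994 / 0.15898729 = 0.017153568 bbl ≈ 0.01715 bbl (4 s.f.). Final answer: 0.01715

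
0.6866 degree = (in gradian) 1 degree = 0.017453293 rad, so 0.6866 degree = 0.6866 * 0.017453293 = 0.011983431 rad. 1 gradian = 0.015707963 rad, so 0.011983431 rad = 0.011983431 / 0.015707963 = 0.76288889 gradian ≈ 0.7629 gradian (4 s.f.). Final answer: 0.7629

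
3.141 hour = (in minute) 188.5. Check: 1 hour = 3600 s, so 3.141 hour = 3.141 * 3600 = 11307.6 s. 1 minute = 60 s, so 11307.6 s = 11307.6 / 60 = 188.46 minute ≈ 188.5 minute (4 s.f.).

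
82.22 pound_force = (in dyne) 1 pound_force = 4.4482216 N, so 82.22 pound_force = 82.22 * 4.4482216 = 365.73278 N. 1 dyne = 1e-05 N, so 365.73278 N = 365.73278 / 1e-05 = 36573278 dyne ≈ 3.657e+07 dyne (4 s.f.). Final answer: 3.657e+07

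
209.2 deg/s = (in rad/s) 1 deg/s = 0.017453293 rad/s, so 209.2 deg/s = 209.2 * 0.017453293 = 3.6512288 rad/s. Result: 3.6512288 rad/s ≈ 3.651 rad/s (4 s.f.). Final answer: 3.651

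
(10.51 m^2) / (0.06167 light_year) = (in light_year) 1.904e-30. Check: 10.51 m^2 is already in m^2. 1 light_year = 9.4607305e+15 m, so 0.06167 light_year = 0.06167 * 9.4607305e+15 = 5.8344325e+14 m. Combine: 10.51 m^2 / 5.8344325e+14 m = 1.8013749e-14 m. 1 light_year = 9.4607305e+15 m, so 1.8013749e-14 m = 1.8013749e-14 / 9.4607305e+15 = 1.9040547e-30 light_year ≈ 1.904e-30 light_year (4 s.f.).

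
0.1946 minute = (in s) 11.68. Check: 1 minute = 60 s, so 0.1946 minute = 0.1946 * 60 = 11.676 s. Result: 11.676 s ≈ 11.68 s (4 s.f.).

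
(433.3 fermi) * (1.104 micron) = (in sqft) 1 fermi = 1e-15 m, so 433.3 fermi = 433.3 * 1e-15 = 4.333e-13 m. 1 micron = 1e-06 m, so 1.104 micron = 1.104 * 1e-06 = 1.104e-06 m. Combine: 4.333e-13 m * 1.104e-06 m = 4.783632e-19 m^2. 1 sqft = 0.09290304 m^2, so 4.783632e-19 m^2 = 4.783632e-19 / 0.09290304 = 5.1490586e-18 sqft ≈ 5.149e-18 sqft (4 s.f.). Final answer: 5.149e-18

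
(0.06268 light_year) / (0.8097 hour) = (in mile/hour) 4.551e+11. Check: 1 light_year = 9.4607305e+15 m, so 0.06268 light_year = 0.06268 * 9.4607305e+15 = 5.9299859e+14 m. 1 hour = 3600 s, so 0.8097 hour = 0.8097 * 3600 = 2914.92 s. Combine: 5.9299859e+14 m / 2914.92 s = 2.0343563e+11 m/s. 1 mile/hour = 0.44704 m/s, so 2.0343563e+11 m/s = 2.0343563e+11 / 0.44704 = 4.5507254e+11 mile/hour ≈ 4.551e+11 mile/hour (4 s.f.).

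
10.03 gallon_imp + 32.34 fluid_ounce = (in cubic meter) 1 gallon_imp = 0.00454609 m^3, so 10.03 gallon_imp = 10.03 * 0.00454609 = 0.045597283 m^3. 1 fluid_ounce = 2.957353e-05 m^3, so 32.34 fluid_ounce = 32.34 * 2.957353e-05 = 0.00095640795 m^3. Sum: 0.045597283 + 0.00095640795 = 0.046553691 m^3. 0.046553691 m^3 = 0.046553691 cubic meter ≈ 0.04655 cubic meter (4 s.f.). Final answer: 0.04655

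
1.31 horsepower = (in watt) 976.9. Check: 1 horsepower = 745.69987 W, so 1.31 horsepower = 1.31 * 745.69987 = 976.86683 W. 976.86683 W = 976.86683 watt ≈ 976.9 watt (4 s.f.).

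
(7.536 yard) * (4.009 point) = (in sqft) 1 yard = 0.9144 m, so 7.536 yard = 7.536 * 0.9144 = 6.8909184 m. 1 point = 0.00035277778 m, so 4.009 point = 4.009 * 0.00035277778 = 0.0014142861 m. Combine: 6.8909184 m * 0.0014142861 m = 0.0097457302 m^2. 1 sqft = 0.09290304 m^2, so 0.0097457302 m^2 = 0.0097457302 / 0.09290304 = 0.10490217 sqft ≈ 0.1049 sqft (4 s.f.). Final answer: 0.1049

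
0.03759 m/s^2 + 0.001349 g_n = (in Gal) 0.03759 m/s^2 is already in m/s^2. 1 g_n = 9.80665 m/s^2, so 0.001349 g_n = 0.001349 * 9.80665 = 0.013229171 m/s^2. Sum: 0.03759 + 0.013229171 = 0.050819171 m/s^2. 1 Gal = 0.01 m/s^2, so 0.050819171 m/s^2 = 0.050819171 / 0.01 = 5.0819171 Gal ≈ 5.082 Gal (4 s.f.). Final answer: 5.082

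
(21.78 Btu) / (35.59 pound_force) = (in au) 1 Btu = 1055.0559 J, so 21.78 Btu = 21.78 * 1055.0559 = 22979.116 J. 1 pound_force = 4.4482216 N, so 35.59 pound_force = 35.59 * 4.4482216 = 158.31221 N. Combine: 22979.116 J / 158.31221 N = 145.15063 m. 1 au = 1.4959787e+11 m, so 145.15063 m = 145.15063 / 1.4959787e+11 = 9.7027203e-10 au ≈ 9.703e-10 au (4 s.f.). Final answer: 9.703e-10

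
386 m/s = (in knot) 1 knot = 0.51444444 m/s, so 386 m/s = 386 / 0.51444444 = 750.32397 knot ≈ 750.3 knot (4 s.f.). Final answer: 750.3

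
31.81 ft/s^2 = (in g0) 1 ft/s^2 = 0.3048 m/s^2, so 31.81 ft/s^2 = 31.81 * 0.3048 = 9.695688 m/s^2. 1 g0 = 9.80665 m/s^2, so 9.695688 m/s^2 = 9.695688 / 9.80665 = 0.98868502 g0 ≈ 0.9887 g0 (4 s.f.). Final answer: 0.9887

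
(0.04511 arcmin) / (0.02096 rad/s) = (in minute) 1 arcmin = 0.00029088821 rad, so 0.04511 arcmin = 0.04511 * 0.00029088821 = 1.3121967e-05 rad. 0.02096 rad/s is already in rad/s. Combine: 1.3121967e-05 rad / 0.02096 rad/s = 0.00062604805 s. 1 minute = 60 s, so 0.00062604805 s = 0.00062604805 / 60 = 1.0434134e-05 minute ≈ 1.043e-05 minute (4 s.f.). Final answer: 1.043e-05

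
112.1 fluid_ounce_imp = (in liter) 3.185. Check: 1 fluid_ounce_imp = 2.8413063e-05 m^3, so 112.1 fluid_ounce_imp = 112.1 * 2.8413063e-05 = 0.0031851043 m^3. 1 liter = 0.001 m^3, so 0.0031851043 m^3 = 0.0031851043 / 0.001 = 3.1851043 liter ≈ 3.185 liter (4 s.f.).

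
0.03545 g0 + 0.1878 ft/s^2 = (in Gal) 40.49. Check: 1 g0 = 9.80665 m/s^2, so 0.03545 g0 = 0.03545 * 9.80665 = 0.34764574 m/s^2. 1 ft/s^2 = 0.3048 m/s^2, so 0.1878 ft/s^2 = 0.1878 * 0.3048 = 0.05724144 m/s^2. Sum: 0.34764574 + 0.05724144 = 0.40488718 m/s^2. 1 Gal = 0.01 m/s^2, so 0.40488718 m/s^2 = 0.40488718 / 0.01 = 40.488718 Gal ≈ 40.49 Gal (4 s.f.).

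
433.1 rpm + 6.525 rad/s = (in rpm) 1 rpm = 0.10471976 rad/s, so 433.1 rpm = 433.1 * 0.10471976 = 45.354126 rad/s. 6.525 rad/s is already in rad/s. Sum: 45.354126 + 6.525 = 51.879126 rad/s. 1 rpm = 0.10471976 rad/s, so 51.879126 rad/s = 51.879126 / 0.10471976 = 495.40916 rpm ≈ 495.4 rpm (4 s.f.). Final answer: 495.4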